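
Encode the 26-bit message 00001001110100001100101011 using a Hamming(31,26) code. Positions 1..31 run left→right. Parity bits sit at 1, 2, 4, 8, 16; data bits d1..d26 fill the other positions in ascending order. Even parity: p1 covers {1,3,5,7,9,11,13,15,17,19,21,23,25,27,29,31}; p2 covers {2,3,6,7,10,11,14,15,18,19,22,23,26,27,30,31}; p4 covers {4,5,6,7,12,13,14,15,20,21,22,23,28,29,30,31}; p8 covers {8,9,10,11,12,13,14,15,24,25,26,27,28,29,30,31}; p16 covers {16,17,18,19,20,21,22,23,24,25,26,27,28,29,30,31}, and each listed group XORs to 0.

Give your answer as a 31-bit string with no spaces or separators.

1000000010011101100001100101011

Place data at non-parity positions: p1 p2 0 p4 0 0 0 p8 1 0 0 1 1 1 0 p16 1 0 0 0 0 1 1 0 0 1 0 1 0 1 1
p1 (pos 1,3,5,7,9,11,13,15,17,19,21,23,25,27,29,31): XOR of data positions = 0⊕0⊕0⊕1⊕0⊕1⊕0⊕1⊕0⊕0⊕1⊕0⊕0⊕0⊕1 = 1
p2 (pos 2,3,6,7,10,11,14,15,18,19,22,23,26,27,30,31): XOR of data positions = 0⊕0⊕0⊕0⊕0⊕1⊕0⊕0⊕0⊕1⊕1⊕1⊕0⊕1⊕1 = 0
p4 (pos 4,5,6,7,12,13,14,15,20,21,22,23,28,29,30,31): XOR of data positions = 0⊕0⊕0⊕1⊕1⊕1⊕0⊕0⊕0⊕1⊕1⊕1⊕0⊕1⊕1 = 0
p8 (pos 8,9,10,11,12,13,14,15,24,25,26,27,28,29,30,31): XOR of data positions = 1⊕0⊕0⊕1⊕1⊕1⊕0⊕0⊕0⊕1⊕0⊕1⊕0⊕1⊕1 = 0
p16 (pos 16,17,18,19,20,21,22,23,24,25,26,27,28,29,30,31): XOR of data positions = 1⊕0⊕0⊕0⊕0⊕1⊕1⊕0⊕0⊕1⊕0⊕1⊕0⊕1⊕1 = 1
Codeword: 1000000010011101100001100101011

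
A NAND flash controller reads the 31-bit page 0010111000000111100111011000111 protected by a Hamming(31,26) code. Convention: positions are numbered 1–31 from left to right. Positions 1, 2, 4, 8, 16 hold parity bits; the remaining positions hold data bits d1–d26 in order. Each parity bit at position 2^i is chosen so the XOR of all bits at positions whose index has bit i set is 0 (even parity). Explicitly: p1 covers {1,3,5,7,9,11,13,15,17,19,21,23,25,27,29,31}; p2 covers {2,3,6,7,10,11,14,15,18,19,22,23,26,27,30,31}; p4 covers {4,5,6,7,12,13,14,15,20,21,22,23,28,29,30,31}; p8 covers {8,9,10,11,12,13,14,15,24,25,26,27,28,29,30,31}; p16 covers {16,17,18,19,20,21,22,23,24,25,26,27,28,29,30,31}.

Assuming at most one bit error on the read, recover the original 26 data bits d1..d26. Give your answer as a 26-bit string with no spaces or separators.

s1 (pos 1,3,5,7,9,11,13,15,17,19,21,23,25,27,29,31): 0⊕1⊕1⊕1⊕0⊕0⊕0⊕1⊕1⊕0⊕1⊕0⊕1⊕0⊕1⊕1 = 1
s2 (pos 2,3,6,7,10,11,14,15,18,19,22,23,26,27,30,31): 0⊕1⊕1⊕1⊕0⊕0⊕1⊕1⊕0⊕0⊕1⊕0⊕0⊕0⊕1⊕1 = 0
s4 (pos 4,5,6,7,12,13,14,15,20,21,22,23,28,29,30,31): 0⊕1⊕1⊕1⊕0⊕0⊕1⊕1⊕1⊕1⊕1⊕0⊕0⊕1⊕1⊕1 = 1
s8 (pos 8,9,10,11,12,13,14,15,24,25,26,27,28,29,30,31): 0⊕0⊕0⊕0⊕0⊕0⊕1⊕1⊕1⊕1⊕0⊕0⊕0⊕1⊕1⊕1 = 1
s16 (pos 16,17,18,19,20,21,22,23,24,25,26,27,28,29,30,31): 1⊕1⊕0⊕0⊕1⊕1⊕1⊕0⊕1⊕1⊕0⊕0⊕0⊕1⊕1⊕1 = 0
Syndrome s16…s1 = 01101 → error at position 13.
Flip position 13: 0010111000000111100111011000111 → 0010111000001111100111011000111
Read data bits from positions 3,5,6,7,9,10,11,12,13,14,15,17,18,19,20,21,22,23,24,25,26,27,28,29,30,31: 11110000111100111011000111

11110000111100111011000111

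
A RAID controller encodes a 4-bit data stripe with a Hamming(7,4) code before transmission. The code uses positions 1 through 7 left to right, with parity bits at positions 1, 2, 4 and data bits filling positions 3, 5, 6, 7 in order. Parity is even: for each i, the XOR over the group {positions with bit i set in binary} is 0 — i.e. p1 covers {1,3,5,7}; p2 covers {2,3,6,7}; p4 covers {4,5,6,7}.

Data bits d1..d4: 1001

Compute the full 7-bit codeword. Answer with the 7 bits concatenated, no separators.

Place data at non-parity positions: p1 p2 1 p4 0 0 1
p1 (pos 1,3,5,7): XOR of data positions = 1⊕0⊕1 = 0
p2 (pos 2,3,6,7): XOR of data positions = 1⊕0⊕1 = 0
p4 (pos 4,5,6,7): XOR of data positions = 0⊕0⊕1 = 1
Codeword: 0011001

0011001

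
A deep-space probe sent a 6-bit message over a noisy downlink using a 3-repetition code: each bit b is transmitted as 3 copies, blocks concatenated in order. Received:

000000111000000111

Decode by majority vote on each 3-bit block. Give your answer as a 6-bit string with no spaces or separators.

001001

Block 1 (000): 0 ones → 0
Block 2 (000): 0 ones → 0
Block 3 (111): 3 ones → 1
Block 4 (000): 0 ones → 0
Block 5 (000): 0 ones → 0
Block 6 (111): 3 ones → 1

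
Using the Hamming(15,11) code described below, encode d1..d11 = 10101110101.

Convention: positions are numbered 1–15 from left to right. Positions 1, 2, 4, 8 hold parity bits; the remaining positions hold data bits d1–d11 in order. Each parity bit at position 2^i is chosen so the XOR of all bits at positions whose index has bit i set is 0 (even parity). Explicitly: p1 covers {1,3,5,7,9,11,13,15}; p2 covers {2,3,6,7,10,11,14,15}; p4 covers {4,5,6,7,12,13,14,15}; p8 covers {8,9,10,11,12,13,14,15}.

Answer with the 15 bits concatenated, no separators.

Place data at non-parity positions: p1 p2 1 p4 0 1 0 p8 1 1 1 0 1 0 1
p1 (pos 1,3,5,7,9,11,13,15): XOR of data positions = 1⊕0⊕0⊕1⊕1⊕1⊕1 = 1
p2 (pos 2,3,6,7,10,11,14,15): XOR of data positions = 1⊕1⊕0⊕1⊕1⊕0⊕1 = 1
p4 (pos 4,5,6,7,12,13,14,15): XOR of data positions = 0⊕1⊕0⊕0⊕1⊕0⊕1 = 1
p8 (pos 8,9,10,11,12,13,14,15): XOR of data positions = 1⊕1⊕1⊕0⊕1⊕0⊕1 = 1
Codeword: 111101011110101

111101011110101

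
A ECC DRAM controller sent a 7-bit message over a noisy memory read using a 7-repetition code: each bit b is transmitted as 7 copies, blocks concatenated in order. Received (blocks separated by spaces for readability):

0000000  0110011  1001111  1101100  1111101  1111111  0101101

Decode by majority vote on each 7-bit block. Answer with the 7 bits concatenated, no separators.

0111111

Block 1 (0000000): 0 ones → 0
Block 2 (0110011): 4 ones → 1
Block 3 (1001111): 5 ones → 1
Block 4 (1101100): 4 ones → 1
Block 5 (1111101): 6 ones → 1
Block 6 (1111111): 7 ones → 1
Block 7 (0101101): 4 ones → 1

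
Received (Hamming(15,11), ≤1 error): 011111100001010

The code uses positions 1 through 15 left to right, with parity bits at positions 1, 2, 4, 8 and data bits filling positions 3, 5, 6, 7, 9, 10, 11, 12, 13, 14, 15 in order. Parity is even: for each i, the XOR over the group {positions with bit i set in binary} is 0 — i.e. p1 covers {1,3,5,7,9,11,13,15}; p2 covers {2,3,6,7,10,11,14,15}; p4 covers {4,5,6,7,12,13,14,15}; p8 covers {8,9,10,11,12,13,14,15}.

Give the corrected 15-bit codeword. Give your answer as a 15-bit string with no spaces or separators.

010111100001010

s1 (pos 1,3,5,7,9,11,13,15): 0⊕1⊕1⊕1⊕0⊕0⊕0⊕0 = 1
s2 (pos 2,3,6,7,10,11,14,15): 1⊕1⊕1⊕1⊕0⊕0⊕1⊕0 = 1
s4 (pos 4,5,6,7,12,13,14,15): 1⊕1⊕1⊕1⊕1⊕0⊕1⊕0 = 0
s8 (pos 8,9,10,11,12,13,14,15): 0⊕0⊕0⊕0⊕1⊕0⊕1⊕0 = 0
Syndrome s8…s1 = 0011 → error at position 3.
Flip position 3: 011111100001010 → 010111100001010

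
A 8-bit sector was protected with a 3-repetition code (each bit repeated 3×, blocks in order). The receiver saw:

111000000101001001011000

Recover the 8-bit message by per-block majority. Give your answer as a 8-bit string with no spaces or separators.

Block 1 (111): 3 ones → 1
Block 2 (000): 0 ones → 0
Block 3 (000): 0 ones → 0
Block 4 (101): 2 ones → 1
Block 5 (001): 1 one → 0
Block 6 (001): 1 one → 0
Block 7 (011): 2 ones → 1
Block 8 (000): 0 ones → 0

10010010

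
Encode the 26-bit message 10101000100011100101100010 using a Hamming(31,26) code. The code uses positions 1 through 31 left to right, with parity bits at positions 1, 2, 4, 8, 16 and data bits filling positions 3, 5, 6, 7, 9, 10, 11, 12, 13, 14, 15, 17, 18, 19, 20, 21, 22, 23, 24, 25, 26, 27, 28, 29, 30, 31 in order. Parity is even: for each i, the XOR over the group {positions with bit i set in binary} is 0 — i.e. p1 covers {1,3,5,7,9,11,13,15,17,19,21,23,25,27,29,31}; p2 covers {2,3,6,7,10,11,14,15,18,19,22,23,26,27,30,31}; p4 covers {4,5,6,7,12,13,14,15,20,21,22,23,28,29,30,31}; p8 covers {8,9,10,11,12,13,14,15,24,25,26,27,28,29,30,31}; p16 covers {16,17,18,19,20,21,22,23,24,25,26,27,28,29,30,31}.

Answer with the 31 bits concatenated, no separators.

0111010110001001011100101100010

Place data at non-parity positions: p1 p2 1 p4 0 1 0 p8 1 0 0 0 1 0 0 p16 0 1 1 1 0 0 1 0 1 1 0 0 0 1 0
p1 (pos 1,3,5,7,9,11,13,15,17,19,21,23,25,27,29,31): XOR of data positions = 1⊕0⊕0⊕1⊕0⊕1⊕0⊕0⊕1⊕0⊕1⊕1⊕0⊕0⊕0 = 0
p2 (pos 2,3,6,7,10,11,14,15,18,19,22,23,26,27,30,31): XOR of data positions = 1⊕1⊕0⊕0⊕0⊕0⊕0⊕1⊕1⊕0⊕1⊕1⊕0⊕1⊕0 = 1
p4 (pos 4,5,6,7,12,13,14,15,20,21,22,23,28,29,30,31): XOR of data positions = 0⊕1⊕0⊕0⊕1⊕0⊕0⊕1⊕0⊕0⊕1⊕0⊕0⊕1⊕0 = 1
p8 (pos 8,9,10,11,12,13,14,15,24,25,26,27,28,29,30,31): XOR of data positions = 1⊕0⊕0⊕0⊕1⊕0⊕0⊕0⊕1⊕1⊕0⊕0⊕0⊕1⊕0 = 1
p16 (pos 16,17,18,19,20,21,22,23,24,25,26,27,28,29,30,31): XOR of data positions = 0⊕1⊕1⊕1⊕0⊕0⊕1⊕0⊕1⊕1⊕0⊕0⊕0⊕1⊕0 = 1
Codeword: 0111010110001001011100101100010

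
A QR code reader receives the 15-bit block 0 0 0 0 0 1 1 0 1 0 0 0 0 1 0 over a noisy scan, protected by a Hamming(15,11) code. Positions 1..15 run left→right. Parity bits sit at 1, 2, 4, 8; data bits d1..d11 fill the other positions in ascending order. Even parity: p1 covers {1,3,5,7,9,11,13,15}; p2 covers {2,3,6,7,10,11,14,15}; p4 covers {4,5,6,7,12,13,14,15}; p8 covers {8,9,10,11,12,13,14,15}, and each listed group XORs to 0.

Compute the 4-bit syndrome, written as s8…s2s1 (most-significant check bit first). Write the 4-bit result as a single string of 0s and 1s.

0110

s1 (pos 1,3,5,7,9,11,13,15): 0⊕0⊕0⊕1⊕1⊕0⊕0⊕0 = 0
s2 (pos 2,3,6,7,10,11,14,15): 0⊕0⊕1⊕1⊕0⊕0⊕1⊕0 = 1
s4 (pos 4,5,6,7,12,13,14,15): 0⊕0⊕1⊕1⊕0⊕0⊕1⊕0 = 1
s8 (pos 8,9,10,11,12,13,14,15): 0⊕1⊕0⊕0⊕0⊕0⊕1⊕0 = 0
Syndrome s8…s1 = 0110 → error at position 6.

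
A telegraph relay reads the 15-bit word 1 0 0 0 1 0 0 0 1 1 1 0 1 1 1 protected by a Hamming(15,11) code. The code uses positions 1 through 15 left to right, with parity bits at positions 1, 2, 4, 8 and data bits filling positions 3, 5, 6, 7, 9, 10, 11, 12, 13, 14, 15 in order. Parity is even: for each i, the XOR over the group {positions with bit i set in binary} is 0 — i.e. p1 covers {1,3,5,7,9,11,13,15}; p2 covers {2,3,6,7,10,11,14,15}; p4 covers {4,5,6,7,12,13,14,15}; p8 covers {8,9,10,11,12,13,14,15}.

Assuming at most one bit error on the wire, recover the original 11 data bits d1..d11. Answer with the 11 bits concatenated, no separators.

01001110111

s1 (pos 1,3,5,7,9,11,13,15): 1⊕0⊕1⊕0⊕1⊕1⊕1⊕1 = 0
s2 (pos 2,3,6,7,10,11,14,15): 0⊕0⊕0⊕0⊕1⊕1⊕1⊕1 = 0
s4 (pos 4,5,6,7,12,13,14,15): 0⊕1⊕0⊕0⊕0⊕1⊕1⊕1 = 0
s8 (pos 8,9,10,11,12,13,14,15): 0⊕1⊕1⊕1⊕0⊕1⊕1⊕1 = 0
Syndrome s8…s1 = 0000 → no error.
Read data bits from positions 3,5,6,7,9,10,11,12,13,14,15: 01001110111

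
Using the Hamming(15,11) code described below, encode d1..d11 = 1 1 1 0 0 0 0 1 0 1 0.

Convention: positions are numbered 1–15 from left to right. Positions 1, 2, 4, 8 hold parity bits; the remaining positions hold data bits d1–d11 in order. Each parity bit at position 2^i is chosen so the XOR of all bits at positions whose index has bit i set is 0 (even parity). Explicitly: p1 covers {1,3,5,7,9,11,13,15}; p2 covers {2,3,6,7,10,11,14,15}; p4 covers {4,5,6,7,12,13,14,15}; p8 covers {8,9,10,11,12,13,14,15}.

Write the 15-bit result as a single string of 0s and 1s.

Place data at non-parity positions: p1 p2 1 p4 1 1 0 p8 0 0 0 1 0 1 0
p1 (pos 1,3,5,7,9,11,13,15): XOR of data positions = 1⊕1⊕0⊕0⊕0⊕0⊕0 = 0
p2 (pos 2,3,6,7,10,11,14,15): XOR of data positions = 1⊕1⊕0⊕0⊕0⊕1⊕0 = 1
p4 (pos 4,5,6,7,12,13,14,15): XOR of data positions = 1⊕1⊕0⊕1⊕0⊕1⊕0 = 0
p8 (pos 8,9,10,11,12,13,14,15): XOR of data positions = 0⊕0⊕0⊕1⊕0⊕1⊕0 = 0
Codeword: 011011000001010

011011000001010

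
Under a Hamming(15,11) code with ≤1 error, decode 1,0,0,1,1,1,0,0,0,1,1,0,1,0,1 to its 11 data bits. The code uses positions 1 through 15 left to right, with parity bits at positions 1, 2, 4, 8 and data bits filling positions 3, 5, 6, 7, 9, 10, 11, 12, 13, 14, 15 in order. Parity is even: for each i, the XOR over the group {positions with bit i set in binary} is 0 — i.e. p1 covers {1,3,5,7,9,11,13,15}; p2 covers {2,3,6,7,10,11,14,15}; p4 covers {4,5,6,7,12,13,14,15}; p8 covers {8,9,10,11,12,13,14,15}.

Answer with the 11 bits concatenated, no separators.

s1 (pos 1,3,5,7,9,11,13,15): 1⊕0⊕1⊕0⊕0⊕1⊕1⊕1 = 1
s2 (pos 2,3,6,7,10,11,14,15): 0⊕0⊕1⊕0⊕1⊕1⊕0⊕1 = 0
s4 (pos 4,5,6,7,12,13,14,15): 1⊕1⊕1⊕0⊕0⊕1⊕0⊕1 = 1
s8 (pos 8,9,10,11,12,13,14,15): 0⊕0⊕1⊕1⊕0⊕1⊕0⊕1 = 0
Syndrome s8…s1 = 0101 → error at position 5.
Flip position 5: 100111000110101 → 100101000110101
Read data bits from positions 3,5,6,7,9,10,11,12,13,14,15: 00100110101

00100110101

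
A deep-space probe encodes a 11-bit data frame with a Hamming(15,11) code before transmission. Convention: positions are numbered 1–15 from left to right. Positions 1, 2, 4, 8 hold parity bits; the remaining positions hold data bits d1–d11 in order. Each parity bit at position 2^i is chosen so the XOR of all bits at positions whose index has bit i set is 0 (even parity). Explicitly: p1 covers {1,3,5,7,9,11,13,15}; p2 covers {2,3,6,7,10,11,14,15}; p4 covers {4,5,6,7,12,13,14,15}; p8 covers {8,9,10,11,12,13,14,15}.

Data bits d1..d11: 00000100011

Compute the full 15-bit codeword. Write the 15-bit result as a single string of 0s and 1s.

110000010100011

Place data at non-parity positions: p1 p2 0 p4 0 0 0 p8 0 1 0 0 0 1 1
p1 (pos 1,3,5,7,9,11,13,15): XOR of data positions = 0⊕0⊕0⊕0⊕0⊕0⊕1 = 1
p2 (pos 2,3,6,7,10,11,14,15): XOR of data positions = 0⊕0⊕0⊕1⊕0⊕1⊕1 = 1
p4 (pos 4,5,6,7,12,13,14,15): XOR of data positions = 0⊕0⊕0⊕0⊕0⊕1⊕1 = 0
p8 (pos 8,9,10,11,12,13,14,15): XOR of data positions = 0⊕1⊕0⊕0⊕0⊕1⊕1 = 1
Codeword: 110000010100011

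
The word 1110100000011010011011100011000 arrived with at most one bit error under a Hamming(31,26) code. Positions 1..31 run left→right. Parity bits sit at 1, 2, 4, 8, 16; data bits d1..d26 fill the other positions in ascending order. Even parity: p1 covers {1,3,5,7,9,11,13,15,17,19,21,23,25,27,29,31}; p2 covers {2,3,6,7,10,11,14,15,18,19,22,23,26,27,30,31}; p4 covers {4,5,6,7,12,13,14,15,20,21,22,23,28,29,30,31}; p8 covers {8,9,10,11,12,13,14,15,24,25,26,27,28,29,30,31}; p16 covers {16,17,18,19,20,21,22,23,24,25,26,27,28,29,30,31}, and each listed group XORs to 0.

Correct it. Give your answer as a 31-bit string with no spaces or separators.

1110100000011010011011101011000

s1 (pos 1,3,5,7,9,11,13,15,17,19,21,23,25,27,29,31): 1⊕1⊕1⊕0⊕0⊕0⊕1⊕1⊕0⊕1⊕1⊕1⊕0⊕1⊕0⊕0 = 1
s2 (pos 2,3,6,7,10,11,14,15,18,19,22,23,26,27,30,31): 1⊕1⊕0⊕0⊕0⊕0⊕0⊕1⊕1⊕1⊕1⊕1⊕0⊕1⊕0⊕0 = 0
s4 (pos 4,5,6,7,12,13,14,15,20,21,22,23,28,29,30,31): 0⊕1⊕0⊕0⊕1⊕1⊕0⊕1⊕0⊕1⊕1⊕1⊕1⊕0⊕0⊕0 = 0
s8 (pos 8,9,10,11,12,13,14,15,24,25,26,27,28,29,30,31): 0⊕0⊕0⊕0⊕1⊕1⊕0⊕1⊕0⊕0⊕0⊕1⊕1⊕0⊕0⊕0 = 1
s16 (pos 16,17,18,19,20,21,22,23,24,25,26,27,28,29,30,31): 0⊕0⊕1⊕1⊕0⊕1⊕1⊕1⊕0⊕0⊕0⊕1⊕1⊕0⊕0⊕0 = 1
Syndrome s16…s1 = 11001 → error at position 25.
Flip position 25: 1110100000011010011011100011000 → 1110100000011010011011101011000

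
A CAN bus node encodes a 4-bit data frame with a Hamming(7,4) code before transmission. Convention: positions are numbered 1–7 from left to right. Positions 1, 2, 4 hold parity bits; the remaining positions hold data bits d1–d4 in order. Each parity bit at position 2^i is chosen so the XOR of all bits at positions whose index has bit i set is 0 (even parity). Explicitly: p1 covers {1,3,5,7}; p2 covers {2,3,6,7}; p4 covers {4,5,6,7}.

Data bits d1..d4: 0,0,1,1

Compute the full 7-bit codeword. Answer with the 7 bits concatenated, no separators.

Place data at non-parity positions: p1 p2 0 p4 0 1 1
p1 (pos 1,3,5,7): XOR of data positions = 0⊕0⊕1 = 1
p2 (pos 2,3,6,7): XOR of data positions = 0⊕1⊕1 = 0
p4 (pos 4,5,6,7): XOR of data positions = 0⊕1⊕1 = 0
Codeword: 1000011

1000011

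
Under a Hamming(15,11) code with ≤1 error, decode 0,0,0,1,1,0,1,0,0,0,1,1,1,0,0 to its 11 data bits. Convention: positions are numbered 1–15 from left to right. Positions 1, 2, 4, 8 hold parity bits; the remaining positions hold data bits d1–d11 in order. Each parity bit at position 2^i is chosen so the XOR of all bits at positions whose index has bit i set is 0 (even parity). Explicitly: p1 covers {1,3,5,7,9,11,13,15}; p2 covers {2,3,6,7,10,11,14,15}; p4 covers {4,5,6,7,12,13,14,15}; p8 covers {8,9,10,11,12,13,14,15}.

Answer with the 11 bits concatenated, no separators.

01010010100

s1 (pos 1,3,5,7,9,11,13,15): 0⊕0⊕1⊕1⊕0⊕1⊕1⊕0 = 0
s2 (pos 2,3,6,7,10,11,14,15): 0⊕0⊕0⊕1⊕0⊕1⊕0⊕0 = 0
s4 (pos 4,5,6,7,12,13,14,15): 1⊕1⊕0⊕1⊕1⊕1⊕0⊕0 = 1
s8 (pos 8,9,10,11,12,13,14,15): 0⊕0⊕0⊕1⊕1⊕1⊕0⊕0 = 1
Syndrome s8…s1 = 1100 → error at position 12.
Flip position 12: 000110100011100 → 000110100010100
Read data bits from positions 3,5,6,7,9,10,11,12,13,14,15: 01010010100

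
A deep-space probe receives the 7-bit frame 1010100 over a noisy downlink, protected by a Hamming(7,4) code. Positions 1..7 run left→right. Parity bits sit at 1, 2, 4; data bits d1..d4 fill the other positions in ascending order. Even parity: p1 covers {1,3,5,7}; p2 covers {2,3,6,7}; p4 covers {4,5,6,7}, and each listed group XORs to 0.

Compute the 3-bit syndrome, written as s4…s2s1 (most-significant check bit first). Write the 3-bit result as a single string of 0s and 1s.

s1 (pos 1,3,5,7): 1⊕1⊕1⊕0 = 1
s2 (pos 2,3,6,7): 0⊕1⊕0⊕0 = 1
s4 (pos 4,5,6,7): 0⊕1⊕0⊕0 = 1
Syndrome s4…s1 = 111 → error at position 7.

111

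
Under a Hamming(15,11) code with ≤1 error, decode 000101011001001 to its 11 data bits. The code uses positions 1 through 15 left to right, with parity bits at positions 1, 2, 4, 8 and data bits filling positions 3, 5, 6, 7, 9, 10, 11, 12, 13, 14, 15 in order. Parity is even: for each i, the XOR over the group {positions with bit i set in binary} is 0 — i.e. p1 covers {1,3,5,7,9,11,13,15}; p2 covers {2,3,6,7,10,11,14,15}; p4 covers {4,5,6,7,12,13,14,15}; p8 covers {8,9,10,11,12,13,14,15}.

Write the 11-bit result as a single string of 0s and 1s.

00101001001

s1 (pos 1,3,5,7,9,11,13,15): 0⊕0⊕0⊕0⊕1⊕0⊕0⊕1 = 0
s2 (pos 2,3,6,7,10,11,14,15): 0⊕0⊕1⊕0⊕0⊕0⊕0⊕1 = 0
s4 (pos 4,5,6,7,12,13,14,15): 1⊕0⊕1⊕0⊕1⊕0⊕0⊕1 = 0
s8 (pos 8,9,10,11,12,13,14,15): 1⊕1⊕0⊕0⊕1⊕0⊕0⊕1 = 0
Syndrome s8…s1 = 0000 → no error.
Read data bits from positions 3,5,6,7,9,10,11,12,13,14,15: 00101001001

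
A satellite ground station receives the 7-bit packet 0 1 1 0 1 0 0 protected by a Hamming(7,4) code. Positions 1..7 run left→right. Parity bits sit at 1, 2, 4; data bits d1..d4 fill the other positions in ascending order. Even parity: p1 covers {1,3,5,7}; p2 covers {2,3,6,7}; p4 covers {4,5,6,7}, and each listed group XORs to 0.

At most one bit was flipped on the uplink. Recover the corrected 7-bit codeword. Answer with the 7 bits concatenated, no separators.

s1 (pos 1,3,5,7): 0⊕1⊕1⊕0 = 0
s2 (pos 2,3,6,7): 1⊕1⊕0⊕0 = 0
s4 (pos 4,5,6,7): 0⊕1⊕0⊕0 = 1
Syndrome s4…s1 = 100 → error at position 4.
Flip position 4: 0110100 → 0111100

0111100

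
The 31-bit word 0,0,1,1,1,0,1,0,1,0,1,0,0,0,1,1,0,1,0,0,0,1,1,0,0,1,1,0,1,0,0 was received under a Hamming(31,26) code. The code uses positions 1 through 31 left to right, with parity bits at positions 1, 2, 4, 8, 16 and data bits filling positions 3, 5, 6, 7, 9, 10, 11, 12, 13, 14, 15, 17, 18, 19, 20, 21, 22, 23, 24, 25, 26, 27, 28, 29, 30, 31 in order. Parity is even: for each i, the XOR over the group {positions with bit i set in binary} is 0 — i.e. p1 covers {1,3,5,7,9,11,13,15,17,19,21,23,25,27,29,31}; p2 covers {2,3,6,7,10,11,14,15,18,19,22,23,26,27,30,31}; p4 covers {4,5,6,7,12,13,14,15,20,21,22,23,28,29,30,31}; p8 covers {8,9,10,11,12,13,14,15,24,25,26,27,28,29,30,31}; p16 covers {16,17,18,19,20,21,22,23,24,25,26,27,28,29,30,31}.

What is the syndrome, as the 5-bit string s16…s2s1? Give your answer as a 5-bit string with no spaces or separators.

s1 (pos 1,3,5,7,9,11,13,15,17,19,21,23,25,27,29,31): 0⊕1⊕1⊕1⊕1⊕1⊕0⊕1⊕0⊕0⊕0⊕1⊕0⊕1⊕1⊕0 = 1
s2 (pos 2,3,6,7,10,11,14,15,18,19,22,23,26,27,30,31): 0⊕1⊕0⊕1⊕0⊕1⊕0⊕1⊕1⊕0⊕1⊕1⊕1⊕1⊕0⊕0 = 1
s4 (pos 4,5,6,7,12,13,14,15,20,21,22,23,28,29,30,31): 1⊕1⊕0⊕1⊕0⊕0⊕0⊕1⊕0⊕0⊕1⊕1⊕0⊕1⊕0⊕0 = 1
s8 (pos 8,9,10,11,12,13,14,15,24,25,26,27,28,29,30,31): 0⊕1⊕0⊕1⊕0⊕0⊕0⊕1⊕0⊕0⊕1⊕1⊕0⊕1⊕0⊕0 = 0
s16 (pos 16,17,18,19,20,21,22,23,24,25,26,27,28,29,30,31): 1⊕0⊕1⊕0⊕0⊕0⊕1⊕1⊕0⊕0⊕1⊕1⊕0⊕1⊕0⊕0 = 1
Syndrome s16…s1 = 10111 → error at position 23.

10111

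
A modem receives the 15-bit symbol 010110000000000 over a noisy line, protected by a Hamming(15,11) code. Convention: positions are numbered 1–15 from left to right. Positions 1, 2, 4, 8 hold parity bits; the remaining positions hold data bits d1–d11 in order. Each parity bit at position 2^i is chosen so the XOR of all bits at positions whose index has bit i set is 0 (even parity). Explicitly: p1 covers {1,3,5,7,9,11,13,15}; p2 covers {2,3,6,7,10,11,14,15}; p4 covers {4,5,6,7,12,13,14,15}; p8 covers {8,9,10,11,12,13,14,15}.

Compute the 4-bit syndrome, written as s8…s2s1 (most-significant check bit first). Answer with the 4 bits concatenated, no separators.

s1 (pos 1,3,5,7,9,11,13,15): 0⊕0⊕1⊕0⊕0⊕0⊕0⊕0 = 1
s2 (pos 2,3,6,7,10,11,14,15): 1⊕0⊕0⊕0⊕0⊕0⊕0⊕0 = 1
s4 (pos 4,5,6,7,12,13,14,15): 1⊕1⊕0⊕0⊕0⊕0⊕0⊕0 = 0
s8 (pos 8,9,10,11,12,13,14,15): 0⊕0⊕0⊕0⊕0⊕0⊕0⊕0 = 0
Syndrome s8…s1 = 0011 → error at position 3.

0011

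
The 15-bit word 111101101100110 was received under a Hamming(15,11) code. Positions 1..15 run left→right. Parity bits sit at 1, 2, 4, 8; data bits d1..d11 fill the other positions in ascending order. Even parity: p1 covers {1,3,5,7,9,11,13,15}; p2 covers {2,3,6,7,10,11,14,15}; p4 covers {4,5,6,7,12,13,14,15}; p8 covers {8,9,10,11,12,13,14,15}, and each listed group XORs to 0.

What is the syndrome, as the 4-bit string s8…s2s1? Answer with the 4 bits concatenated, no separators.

s1 (pos 1,3,5,7,9,11,13,15): 1⊕1⊕0⊕1⊕1⊕0⊕1⊕0 = 1
s2 (pos 2,3,6,7,10,11,14,15): 1⊕1⊕1⊕1⊕1⊕0⊕1⊕0 = 0
s4 (pos 4,5,6,7,12,13,14,15): 1⊕0⊕1⊕1⊕0⊕1⊕1⊕0 = 1
s8 (pos 8,9,10,11,12,13,14,15): 0⊕1⊕1⊕0⊕0⊕1⊕1⊕0 = 0
Syndrome s8…s1 = 0101 → error at position 5.

0101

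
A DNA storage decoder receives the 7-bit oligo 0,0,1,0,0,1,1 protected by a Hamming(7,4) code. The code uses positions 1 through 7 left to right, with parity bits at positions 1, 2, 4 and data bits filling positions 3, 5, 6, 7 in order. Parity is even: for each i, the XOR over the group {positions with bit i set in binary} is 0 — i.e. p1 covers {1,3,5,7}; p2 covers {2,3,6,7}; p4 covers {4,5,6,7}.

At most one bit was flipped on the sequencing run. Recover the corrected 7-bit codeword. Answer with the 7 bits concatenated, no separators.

s1 (pos 1,3,5,7): 0⊕1⊕0⊕1 = 0
s2 (pos 2,3,6,7): 0⊕1⊕1⊕1 = 1
s4 (pos 4,5,6,7): 0⊕0⊕1⊕1 = 0
Syndrome s4…s1 = 010 → error at position 2.
Flip position 2: 0010011 → 0110011

0110011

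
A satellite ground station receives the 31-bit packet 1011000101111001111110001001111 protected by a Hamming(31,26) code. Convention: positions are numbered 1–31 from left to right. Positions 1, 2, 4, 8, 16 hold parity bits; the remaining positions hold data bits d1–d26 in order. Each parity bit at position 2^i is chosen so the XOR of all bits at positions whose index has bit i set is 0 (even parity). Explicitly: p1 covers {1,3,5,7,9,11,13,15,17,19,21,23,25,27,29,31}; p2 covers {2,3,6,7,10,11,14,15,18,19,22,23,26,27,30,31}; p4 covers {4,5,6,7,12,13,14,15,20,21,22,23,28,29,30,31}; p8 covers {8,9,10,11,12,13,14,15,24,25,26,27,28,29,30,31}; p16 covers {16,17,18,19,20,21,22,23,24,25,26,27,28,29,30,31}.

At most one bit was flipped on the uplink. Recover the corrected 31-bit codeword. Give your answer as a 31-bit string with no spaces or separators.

s1 (pos 1,3,5,7,9,11,13,15,17,19,21,23,25,27,29,31): 1⊕1⊕0⊕0⊕0⊕1⊕1⊕0⊕1⊕1⊕1⊕0⊕1⊕0⊕1⊕1 = 0
s2 (pos 2,3,6,7,10,11,14,15,18,19,22,23,26,27,30,31): 0⊕1⊕0⊕0⊕1⊕1⊕0⊕0⊕1⊕1⊕0⊕0⊕0⊕0⊕1⊕1 = 1
s4 (pos 4,5,6,7,12,13,14,15,20,21,22,23,28,29,30,31): 1⊕0⊕0⊕0⊕1⊕1⊕0⊕0⊕1⊕1⊕0⊕0⊕1⊕1⊕1⊕1 = 1
s8 (pos 8,9,10,11,12,13,14,15,24,25,26,27,28,29,30,31): 1⊕0⊕1⊕1⊕1⊕1⊕0⊕0⊕0⊕1⊕0⊕0⊕1⊕1⊕1⊕1 = 0
s16 (pos 16,17,18,19,20,21,22,23,24,25,26,27,28,29,30,31): 1⊕1⊕1⊕1⊕1⊕1⊕0⊕0⊕0⊕1⊕0⊕0⊕1⊕1⊕1⊕1 = 1
Syndrome s16…s1 = 10110 → error at position 22.
Flip position 22: 1011000101111001111110001001111 → 1011000101111001111111001001111

1011000101111001111111001001111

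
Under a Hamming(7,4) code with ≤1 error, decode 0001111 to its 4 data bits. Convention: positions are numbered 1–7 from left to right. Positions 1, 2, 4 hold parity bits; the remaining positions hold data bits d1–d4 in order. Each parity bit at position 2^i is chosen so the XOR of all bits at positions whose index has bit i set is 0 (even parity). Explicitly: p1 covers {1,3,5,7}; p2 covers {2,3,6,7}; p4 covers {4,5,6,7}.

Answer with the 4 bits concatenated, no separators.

s1 (pos 1,3,5,7): 0⊕0⊕1⊕1 = 0
s2 (pos 2,3,6,7): 0⊕0⊕1⊕1 = 0
s4 (pos 4,5,6,7): 1⊕1⊕1⊕1 = 0
Syndrome s4…s1 = 000 → no error.
Read data bits from positions 3,5,6,7: 0111

0111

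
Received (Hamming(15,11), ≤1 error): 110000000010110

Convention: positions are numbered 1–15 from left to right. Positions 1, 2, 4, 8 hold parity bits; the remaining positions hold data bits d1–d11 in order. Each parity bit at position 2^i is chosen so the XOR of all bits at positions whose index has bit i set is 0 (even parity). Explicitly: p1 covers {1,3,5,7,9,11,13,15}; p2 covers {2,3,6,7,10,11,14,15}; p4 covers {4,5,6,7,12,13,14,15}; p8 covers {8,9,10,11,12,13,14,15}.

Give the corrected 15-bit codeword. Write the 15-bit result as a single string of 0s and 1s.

s1 (pos 1,3,5,7,9,11,13,15): 1⊕0⊕0⊕0⊕0⊕1⊕1⊕0 = 1
s2 (pos 2,3,6,7,10,11,14,15): 1⊕0⊕0⊕0⊕0⊕1⊕1⊕0 = 1
s4 (pos 4,5,6,7,12,13,14,15): 0⊕0⊕0⊕0⊕0⊕1⊕1⊕0 = 0
s8 (pos 8,9,10,11,12,13,14,15): 0⊕0⊕0⊕1⊕0⊕1⊕1⊕0 = 1
Syndrome s8…s1 = 1011 → error at position 11.
Flip position 11: 110000000010110 → 110000000000110

110000000000110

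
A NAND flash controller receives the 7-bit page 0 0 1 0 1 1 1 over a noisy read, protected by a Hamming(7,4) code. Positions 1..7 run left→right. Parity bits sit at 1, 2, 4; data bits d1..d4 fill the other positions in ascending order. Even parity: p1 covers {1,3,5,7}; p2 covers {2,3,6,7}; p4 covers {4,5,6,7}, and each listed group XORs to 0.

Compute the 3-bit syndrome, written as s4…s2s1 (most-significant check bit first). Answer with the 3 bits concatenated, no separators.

s1 (pos 1,3,5,7): 0⊕1⊕1⊕1 = 1
s2 (pos 2,3,6,7): 0⊕1⊕1⊕1 = 1
s4 (pos 4,5,6,7): 0⊕1⊕1⊕1 = 1
Syndrome s4…s1 = 111 → error at position 7.

111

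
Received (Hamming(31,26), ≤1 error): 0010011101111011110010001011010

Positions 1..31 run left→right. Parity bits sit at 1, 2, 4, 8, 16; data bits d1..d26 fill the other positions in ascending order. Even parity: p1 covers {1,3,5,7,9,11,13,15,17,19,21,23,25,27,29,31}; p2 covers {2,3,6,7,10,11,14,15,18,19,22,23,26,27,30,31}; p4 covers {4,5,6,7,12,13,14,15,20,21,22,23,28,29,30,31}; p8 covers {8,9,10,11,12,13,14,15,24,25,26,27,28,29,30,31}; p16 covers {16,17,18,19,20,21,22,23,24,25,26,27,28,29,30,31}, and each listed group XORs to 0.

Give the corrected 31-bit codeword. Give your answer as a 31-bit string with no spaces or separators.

0000011101111011110010001011010

s1 (pos 1,3,5,7,9,11,13,15,17,19,21,23,25,27,29,31): 0⊕1⊕0⊕1⊕0⊕1⊕1⊕1⊕1⊕0⊕1⊕0⊕1⊕1⊕0⊕0 = 1
s2 (pos 2,3,6,7,10,11,14,15,18,19,22,23,26,27,30,31): 0⊕1⊕1⊕1⊕1⊕1⊕0⊕1⊕1⊕0⊕0⊕0⊕0⊕1⊕1⊕0 = 1
s4 (pos 4,5,6,7,12,13,14,15,20,21,22,23,28,29,30,31): 0⊕0⊕1⊕1⊕1⊕1⊕0⊕1⊕0⊕1⊕0⊕0⊕1⊕0⊕1⊕0 = 0
s8 (pos 8,9,10,11,12,13,14,15,24,25,26,27,28,29,30,31): 1⊕0⊕1⊕1⊕1⊕1⊕0⊕1⊕0⊕1⊕0⊕1⊕1⊕0⊕1⊕0 = 0
s16 (pos 16,17,18,19,20,21,22,23,24,25,26,27,28,29,30,31): 1⊕1⊕1⊕0⊕0⊕1⊕0⊕0⊕0⊕1⊕0⊕1⊕1⊕0⊕1⊕0 = 0
Syndrome s16…s1 = 00011 → error at position 3.
Flip position 3: 0010011101111011110010001011010 → 0000011101111011110010001011010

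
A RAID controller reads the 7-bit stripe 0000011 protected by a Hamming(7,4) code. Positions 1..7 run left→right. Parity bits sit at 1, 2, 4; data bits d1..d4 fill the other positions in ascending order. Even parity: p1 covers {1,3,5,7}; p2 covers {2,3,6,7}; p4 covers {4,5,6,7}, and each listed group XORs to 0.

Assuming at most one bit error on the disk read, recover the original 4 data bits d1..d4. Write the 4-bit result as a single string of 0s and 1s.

0011

s1 (pos 1,3,5,7): 0⊕0⊕0⊕1 = 1
s2 (pos 2,3,6,7): 0⊕0⊕1⊕1 = 0
s4 (pos 4,5,6,7): 0⊕0⊕1⊕1 = 0
Syndrome s4…s1 = 001 → error at position 1.
Flip position 1: 0000011 → 1000011
Read data bits from positions 3,5,6,7: 0011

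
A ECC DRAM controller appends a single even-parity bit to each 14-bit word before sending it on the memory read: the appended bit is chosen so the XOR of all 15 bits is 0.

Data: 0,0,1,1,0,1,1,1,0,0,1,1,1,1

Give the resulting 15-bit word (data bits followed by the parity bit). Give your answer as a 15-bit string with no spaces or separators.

XOR of the 14 data bits: 0⊕0⊕1⊕1⊕0⊕1⊕1⊕1⊕0⊕0⊕1⊕1⊕1⊕1 = 1
Parity bit = 1 (so all 15 bits XOR to 0).

001101110011111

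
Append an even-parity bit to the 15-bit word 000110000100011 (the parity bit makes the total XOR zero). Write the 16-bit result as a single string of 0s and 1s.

0001100001000111

XOR of the 15 data bits: 0⊕0⊕0⊕1⊕1⊕0⊕0⊕0⊕0⊕1⊕0⊕0⊕0⊕1⊕1 = 1
Parity bit = 1 (so all 16 bits XOR to 0).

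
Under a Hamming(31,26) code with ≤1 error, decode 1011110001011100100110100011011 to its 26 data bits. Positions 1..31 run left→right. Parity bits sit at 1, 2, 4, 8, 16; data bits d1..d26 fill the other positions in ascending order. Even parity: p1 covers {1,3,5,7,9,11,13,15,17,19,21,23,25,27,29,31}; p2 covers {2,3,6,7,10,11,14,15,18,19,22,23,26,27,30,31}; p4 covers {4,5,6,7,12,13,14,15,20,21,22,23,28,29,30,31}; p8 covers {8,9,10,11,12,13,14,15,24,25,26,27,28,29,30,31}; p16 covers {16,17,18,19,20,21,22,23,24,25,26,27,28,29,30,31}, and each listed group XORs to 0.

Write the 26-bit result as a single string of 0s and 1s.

11100101110100110100011011

s1 (pos 1,3,5,7,9,11,13,15,17,19,21,23,25,27,29,31): 1⊕1⊕1⊕0⊕0⊕0⊕1⊕0⊕1⊕0⊕1⊕1⊕0⊕1⊕0⊕1 = 1
s2 (pos 2,3,6,7,10,11,14,15,18,19,22,23,26,27,30,31): 0⊕1⊕1⊕0⊕1⊕0⊕1⊕0⊕0⊕0⊕0⊕1⊕0⊕1⊕1⊕1 = 0
s4 (pos 4,5,6,7,12,13,14,15,20,21,22,23,28,29,30,31): 1⊕1⊕1⊕0⊕1⊕1⊕1⊕0⊕1⊕1⊕0⊕1⊕1⊕0⊕1⊕1 = 0
s8 (pos 8,9,10,11,12,13,14,15,24,25,26,27,28,29,30,31): 0⊕0⊕1⊕0⊕1⊕1⊕1⊕0⊕0⊕0⊕0⊕1⊕1⊕0⊕1⊕1 = 0
s16 (pos 16,17,18,19,20,21,22,23,24,25,26,27,28,29,30,31): 0⊕1⊕0⊕0⊕1⊕1⊕0⊕1⊕0⊕0⊕0⊕1⊕1⊕0⊕1⊕1 = 0
Syndrome s16…s1 = 00001 → error at position 1.
Flip position 1: 1011110001011100100110100011011 → 0011110001011100100110100011011
Read data bits from positions 3,5,6,7,9,10,11,12,13,14,15,17,18,19,20,21,22,23,24,25,26,27,28,29,30,31: 11100101110100110100011011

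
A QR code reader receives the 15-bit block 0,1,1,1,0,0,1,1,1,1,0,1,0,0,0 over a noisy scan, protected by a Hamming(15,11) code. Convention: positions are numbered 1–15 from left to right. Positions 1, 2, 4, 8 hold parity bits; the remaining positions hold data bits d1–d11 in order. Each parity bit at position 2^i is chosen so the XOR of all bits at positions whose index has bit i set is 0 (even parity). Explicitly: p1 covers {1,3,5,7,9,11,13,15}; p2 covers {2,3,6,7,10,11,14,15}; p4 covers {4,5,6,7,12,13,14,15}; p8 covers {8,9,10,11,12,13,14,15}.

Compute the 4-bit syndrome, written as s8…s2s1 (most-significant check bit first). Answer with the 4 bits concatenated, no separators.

s1 (pos 1,3,5,7,9,11,13,15): 0⊕1⊕0⊕1⊕1⊕0⊕0⊕0 = 1
s2 (pos 2,3,6,7,10,11,14,15): 1⊕1⊕0⊕1⊕1⊕0⊕0⊕0 = 0
s4 (pos 4,5,6,7,12,13,14,15): 1⊕0⊕0⊕1⊕1⊕0⊕0⊕0 = 1
s8 (pos 8,9,10,11,12,13,14,15): 1⊕1⊕1⊕0⊕1⊕0⊕0⊕0 = 0
Syndrome s8…s1 = 0101 → error at position 5.

0101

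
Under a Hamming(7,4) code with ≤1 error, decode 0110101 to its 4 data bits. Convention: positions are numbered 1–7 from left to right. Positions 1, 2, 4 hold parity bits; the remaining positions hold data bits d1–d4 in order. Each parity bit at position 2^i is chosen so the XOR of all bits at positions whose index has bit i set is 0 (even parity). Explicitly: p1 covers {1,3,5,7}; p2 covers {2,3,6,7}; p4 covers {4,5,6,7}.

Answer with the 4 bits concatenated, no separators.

0101

s1 (pos 1,3,5,7): 0⊕1⊕1⊕1 = 1
s2 (pos 2,3,6,7): 1⊕1⊕0⊕1 = 1
s4 (pos 4,5,6,7): 0⊕1⊕0⊕1 = 0
Syndrome s4…s1 = 011 → error at position 3.
Flip position 3: 0110101 → 0100101
Read data bits from positions 3,5,6,7: 0101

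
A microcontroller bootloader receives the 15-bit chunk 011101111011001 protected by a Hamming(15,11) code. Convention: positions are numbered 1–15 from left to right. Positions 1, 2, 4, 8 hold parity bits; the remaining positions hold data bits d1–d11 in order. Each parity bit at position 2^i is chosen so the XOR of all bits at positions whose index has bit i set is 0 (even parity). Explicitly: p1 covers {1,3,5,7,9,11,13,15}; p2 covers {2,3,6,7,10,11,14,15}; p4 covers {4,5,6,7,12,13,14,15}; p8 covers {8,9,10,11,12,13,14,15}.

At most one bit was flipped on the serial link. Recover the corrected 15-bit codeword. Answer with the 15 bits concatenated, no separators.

s1 (pos 1,3,5,7,9,11,13,15): 0⊕1⊕0⊕1⊕1⊕1⊕0⊕1 = 1
s2 (pos 2,3,6,7,10,11,14,15): 1⊕1⊕1⊕1⊕0⊕1⊕0⊕1 = 0
s4 (pos 4,5,6,7,12,13,14,15): 1⊕0⊕1⊕1⊕1⊕0⊕0⊕1 = 1
s8 (pos 8,9,10,11,12,13,14,15): 1⊕1⊕0⊕1⊕1⊕0⊕0⊕1 = 1
Syndrome s8…s1 = 1101 → error at position 13.
Flip position 13: 011101111011001 → 011101111011101

011101111011101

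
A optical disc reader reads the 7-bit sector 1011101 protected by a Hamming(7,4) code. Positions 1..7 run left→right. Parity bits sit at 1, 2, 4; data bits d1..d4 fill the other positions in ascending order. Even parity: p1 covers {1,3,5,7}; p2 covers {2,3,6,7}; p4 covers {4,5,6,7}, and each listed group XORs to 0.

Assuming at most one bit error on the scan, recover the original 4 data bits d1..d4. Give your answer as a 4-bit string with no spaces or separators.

1101

s1 (pos 1,3,5,7): 1⊕1⊕1⊕1 = 0
s2 (pos 2,3,6,7): 0⊕1⊕0⊕1 = 0
s4 (pos 4,5,6,7): 1⊕1⊕0⊕1 = 1
Syndrome s4…s1 = 100 → error at position 4.
Flip position 4: 1011101 → 1010101
Read data bits from positions 3,5,6,7: 1101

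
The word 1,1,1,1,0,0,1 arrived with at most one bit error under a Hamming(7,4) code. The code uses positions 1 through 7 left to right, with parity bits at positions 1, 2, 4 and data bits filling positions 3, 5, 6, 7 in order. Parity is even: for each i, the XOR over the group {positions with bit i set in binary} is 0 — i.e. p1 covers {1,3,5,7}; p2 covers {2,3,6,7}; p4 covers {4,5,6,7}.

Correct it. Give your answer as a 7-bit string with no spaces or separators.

s1 (pos 1,3,5,7): 1⊕1⊕0⊕1 = 1
s2 (pos 2,3,6,7): 1⊕1⊕0⊕1 = 1
s4 (pos 4,5,6,7): 1⊕0⊕0⊕1 = 0
Syndrome s4…s1 = 011 → error at position 3.
Flip position 3: 1111001 → 1101001

1101001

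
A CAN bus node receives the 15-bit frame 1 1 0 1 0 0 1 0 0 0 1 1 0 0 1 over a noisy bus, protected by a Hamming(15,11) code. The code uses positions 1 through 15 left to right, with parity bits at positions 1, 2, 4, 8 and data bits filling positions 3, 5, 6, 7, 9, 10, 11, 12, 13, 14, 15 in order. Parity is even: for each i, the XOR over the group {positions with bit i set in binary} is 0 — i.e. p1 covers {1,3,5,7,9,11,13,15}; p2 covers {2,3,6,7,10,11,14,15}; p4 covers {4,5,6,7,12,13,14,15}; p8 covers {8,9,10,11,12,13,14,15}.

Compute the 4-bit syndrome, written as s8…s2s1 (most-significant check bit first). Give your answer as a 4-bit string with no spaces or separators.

1000

s1 (pos 1,3,5,7,9,11,13,15): 1⊕0⊕0⊕1⊕0⊕1⊕0⊕1 = 0
s2 (pos 2,3,6,7,10,11,14,15): 1⊕0⊕0⊕1⊕0⊕1⊕0⊕1 = 0
s4 (pos 4,5,6,7,12,13,14,15): 1⊕0⊕0⊕1⊕1⊕0⊕0⊕1 = 0
s8 (pos 8,9,10,11,12,13,14,15): 0⊕0⊕0⊕1⊕1⊕0⊕0⊕1 = 1
Syndrome s8…s1 = 1000 → error at position 8.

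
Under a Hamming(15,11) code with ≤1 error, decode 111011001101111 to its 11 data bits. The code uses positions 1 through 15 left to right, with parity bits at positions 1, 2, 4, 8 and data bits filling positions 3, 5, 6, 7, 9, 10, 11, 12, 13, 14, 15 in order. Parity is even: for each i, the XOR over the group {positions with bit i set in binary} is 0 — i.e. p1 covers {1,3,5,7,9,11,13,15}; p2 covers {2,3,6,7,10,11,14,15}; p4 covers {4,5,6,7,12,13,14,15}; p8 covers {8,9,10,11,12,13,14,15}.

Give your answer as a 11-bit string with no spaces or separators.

s1 (pos 1,3,5,7,9,11,13,15): 1⊕1⊕1⊕0⊕1⊕0⊕1⊕1 = 0
s2 (pos 2,3,6,7,10,11,14,15): 1⊕1⊕1⊕0⊕1⊕0⊕1⊕1 = 0
s4 (pos 4,5,6,7,12,13,14,15): 0⊕1⊕1⊕0⊕1⊕1⊕1⊕1 = 0
s8 (pos 8,9,10,11,12,13,14,15): 0⊕1⊕1⊕0⊕1⊕1⊕1⊕1 = 0
Syndrome s8…s1 = 0000 → no error.
Read data bits from positions 3,5,6,7,9,10,11,12,13,14,15: 11101101111

11101101111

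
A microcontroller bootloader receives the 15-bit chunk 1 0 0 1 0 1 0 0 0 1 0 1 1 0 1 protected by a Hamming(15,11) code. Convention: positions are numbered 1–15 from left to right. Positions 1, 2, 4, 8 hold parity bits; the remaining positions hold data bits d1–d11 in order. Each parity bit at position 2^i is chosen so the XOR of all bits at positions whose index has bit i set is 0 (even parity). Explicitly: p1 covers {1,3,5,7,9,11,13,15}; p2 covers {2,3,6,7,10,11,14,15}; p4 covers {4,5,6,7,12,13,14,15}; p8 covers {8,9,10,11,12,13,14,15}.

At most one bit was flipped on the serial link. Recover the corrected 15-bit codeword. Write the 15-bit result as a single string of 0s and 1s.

s1 (pos 1,3,5,7,9,11,13,15): 1⊕0⊕0⊕0⊕0⊕0⊕1⊕1 = 1
s2 (pos 2,3,6,7,10,11,14,15): 0⊕0⊕1⊕0⊕1⊕0⊕0⊕1 = 1
s4 (pos 4,5,6,7,12,13,14,15): 1⊕0⊕1⊕0⊕1⊕1⊕0⊕1 = 1
s8 (pos 8,9,10,11,12,13,14,15): 0⊕0⊕1⊕0⊕1⊕1⊕0⊕1 = 0
Syndrome s8…s1 = 0111 → error at position 7.
Flip position 7: 100101000101101 → 100101100101101

100101100101101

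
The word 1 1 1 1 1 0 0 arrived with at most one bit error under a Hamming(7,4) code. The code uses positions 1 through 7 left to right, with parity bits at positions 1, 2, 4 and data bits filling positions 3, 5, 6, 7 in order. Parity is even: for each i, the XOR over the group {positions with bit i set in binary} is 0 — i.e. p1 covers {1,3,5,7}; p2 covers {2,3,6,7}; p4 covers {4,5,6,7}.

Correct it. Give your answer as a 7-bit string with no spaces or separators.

s1 (pos 1,3,5,7): 1⊕1⊕1⊕0 = 1
s2 (pos 2,3,6,7): 1⊕1⊕0⊕0 = 0
s4 (pos 4,5,6,7): 1⊕1⊕0⊕0 = 0
Syndrome s4…s1 = 001 → error at position 1.
Flip position 1: 1111100 → 0111100

0111100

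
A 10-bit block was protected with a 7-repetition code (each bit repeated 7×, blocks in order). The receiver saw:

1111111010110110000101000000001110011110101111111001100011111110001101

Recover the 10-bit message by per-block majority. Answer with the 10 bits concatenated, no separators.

Block 1 (1111111): 7 ones → 1
Block 2 (0101101): 4 ones → 1
Block 3 (1000010): 2 ones → 0
Block 4 (1000000): 1 one → 0
Block 5 (0011100): 3 ones → 0
Block 6 (1111010): 5 ones → 1
Block 7 (1111111): 7 ones → 1
Block 8 (0011000): 2 ones → 0
Block 9 (1111111): 7 ones → 1
Block 10 (0001101): 3 ones → 0

1100011010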